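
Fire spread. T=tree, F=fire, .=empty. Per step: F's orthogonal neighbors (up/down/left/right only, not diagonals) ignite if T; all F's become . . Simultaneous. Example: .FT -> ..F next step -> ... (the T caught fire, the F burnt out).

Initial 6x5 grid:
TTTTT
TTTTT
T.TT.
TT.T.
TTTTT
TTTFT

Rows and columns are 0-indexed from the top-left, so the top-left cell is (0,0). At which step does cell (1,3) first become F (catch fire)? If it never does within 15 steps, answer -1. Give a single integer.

Step 1: cell (1,3)='T' (+3 fires, +1 burnt)
Step 2: cell (1,3)='T' (+4 fires, +3 burnt)
Step 3: cell (1,3)='T' (+3 fires, +4 burnt)
Step 4: cell (1,3)='F' (+4 fires, +3 burnt)
  -> target ignites at step 4
Step 5: cell (1,3)='.' (+4 fires, +4 burnt)
Step 6: cell (1,3)='.' (+4 fires, +4 burnt)
Step 7: cell (1,3)='.' (+2 fires, +4 burnt)
Step 8: cell (1,3)='.' (+1 fires, +2 burnt)
Step 9: cell (1,3)='.' (+0 fires, +1 burnt)
  fire out at step 9

4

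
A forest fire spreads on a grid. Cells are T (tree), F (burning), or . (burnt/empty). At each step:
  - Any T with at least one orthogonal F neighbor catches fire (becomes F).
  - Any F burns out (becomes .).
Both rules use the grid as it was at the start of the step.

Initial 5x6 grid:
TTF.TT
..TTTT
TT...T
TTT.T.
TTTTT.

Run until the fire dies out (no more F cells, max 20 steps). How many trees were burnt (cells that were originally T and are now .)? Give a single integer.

Answer: 9

Derivation:
Step 1: +2 fires, +1 burnt (F count now 2)
Step 2: +2 fires, +2 burnt (F count now 2)
Step 3: +1 fires, +2 burnt (F count now 1)
Step 4: +2 fires, +1 burnt (F count now 2)
Step 5: +2 fires, +2 burnt (F count now 2)
Step 6: +0 fires, +2 burnt (F count now 0)
Fire out after step 6
Initially T: 20, now '.': 19
Total burnt (originally-T cells now '.'): 9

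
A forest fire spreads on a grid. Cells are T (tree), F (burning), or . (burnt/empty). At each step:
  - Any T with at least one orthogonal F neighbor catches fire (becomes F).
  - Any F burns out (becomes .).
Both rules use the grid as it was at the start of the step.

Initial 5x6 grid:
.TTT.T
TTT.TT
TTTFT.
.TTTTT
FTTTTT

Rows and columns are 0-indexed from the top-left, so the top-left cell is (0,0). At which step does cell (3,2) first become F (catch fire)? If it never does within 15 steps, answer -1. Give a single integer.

Step 1: cell (3,2)='T' (+4 fires, +2 burnt)
Step 2: cell (3,2)='F' (+8 fires, +4 burnt)
  -> target ignites at step 2
Step 3: cell (3,2)='.' (+6 fires, +8 burnt)
Step 4: cell (3,2)='.' (+5 fires, +6 burnt)
Step 5: cell (3,2)='.' (+0 fires, +5 burnt)
  fire out at step 5

2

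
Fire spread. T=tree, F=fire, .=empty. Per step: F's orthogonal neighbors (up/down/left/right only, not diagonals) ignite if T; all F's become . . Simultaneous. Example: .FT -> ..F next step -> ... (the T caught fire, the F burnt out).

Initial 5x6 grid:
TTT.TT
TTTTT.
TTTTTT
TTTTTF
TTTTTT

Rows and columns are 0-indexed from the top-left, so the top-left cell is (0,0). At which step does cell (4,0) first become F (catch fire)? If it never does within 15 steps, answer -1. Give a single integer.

Step 1: cell (4,0)='T' (+3 fires, +1 burnt)
Step 2: cell (4,0)='T' (+3 fires, +3 burnt)
Step 3: cell (4,0)='T' (+4 fires, +3 burnt)
Step 4: cell (4,0)='T' (+5 fires, +4 burnt)
Step 5: cell (4,0)='T' (+5 fires, +5 burnt)
Step 6: cell (4,0)='F' (+4 fires, +5 burnt)
  -> target ignites at step 6
Step 7: cell (4,0)='.' (+2 fires, +4 burnt)
Step 8: cell (4,0)='.' (+1 fires, +2 burnt)
Step 9: cell (4,0)='.' (+0 fires, +1 burnt)
  fire out at step 9

6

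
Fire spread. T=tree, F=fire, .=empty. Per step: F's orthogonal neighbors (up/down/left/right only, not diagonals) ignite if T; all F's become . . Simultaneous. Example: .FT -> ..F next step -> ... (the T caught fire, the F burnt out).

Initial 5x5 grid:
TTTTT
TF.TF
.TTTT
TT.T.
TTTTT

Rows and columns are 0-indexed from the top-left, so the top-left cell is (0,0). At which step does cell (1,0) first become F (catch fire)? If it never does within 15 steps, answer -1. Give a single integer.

Step 1: cell (1,0)='F' (+6 fires, +2 burnt)
  -> target ignites at step 1
Step 2: cell (1,0)='.' (+6 fires, +6 burnt)
Step 3: cell (1,0)='.' (+3 fires, +6 burnt)
Step 4: cell (1,0)='.' (+3 fires, +3 burnt)
Step 5: cell (1,0)='.' (+1 fires, +3 burnt)
Step 6: cell (1,0)='.' (+0 fires, +1 burnt)
  fire out at step 6

1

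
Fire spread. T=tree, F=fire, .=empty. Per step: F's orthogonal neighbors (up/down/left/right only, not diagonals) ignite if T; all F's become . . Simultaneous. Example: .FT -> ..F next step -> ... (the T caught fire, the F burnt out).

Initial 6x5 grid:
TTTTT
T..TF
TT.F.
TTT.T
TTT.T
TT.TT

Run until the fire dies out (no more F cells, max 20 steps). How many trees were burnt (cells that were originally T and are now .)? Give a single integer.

Answer: 17

Derivation:
Step 1: +2 fires, +2 burnt (F count now 2)
Step 2: +1 fires, +2 burnt (F count now 1)
Step 3: +1 fires, +1 burnt (F count now 1)
Step 4: +1 fires, +1 burnt (F count now 1)
Step 5: +1 fires, +1 burnt (F count now 1)
Step 6: +1 fires, +1 burnt (F count now 1)
Step 7: +1 fires, +1 burnt (F count now 1)
Step 8: +2 fires, +1 burnt (F count now 2)
Step 9: +2 fires, +2 burnt (F count now 2)
Step 10: +3 fires, +2 burnt (F count now 3)
Step 11: +2 fires, +3 burnt (F count now 2)
Step 12: +0 fires, +2 burnt (F count now 0)
Fire out after step 12
Initially T: 21, now '.': 26
Total burnt (originally-T cells now '.'): 17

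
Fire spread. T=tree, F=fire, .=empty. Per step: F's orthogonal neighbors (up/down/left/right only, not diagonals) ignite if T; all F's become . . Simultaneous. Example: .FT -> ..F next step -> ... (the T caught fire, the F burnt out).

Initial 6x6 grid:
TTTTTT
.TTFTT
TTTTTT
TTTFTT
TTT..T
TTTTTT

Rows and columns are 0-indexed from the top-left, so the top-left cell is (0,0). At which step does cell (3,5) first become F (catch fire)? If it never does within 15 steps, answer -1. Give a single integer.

Step 1: cell (3,5)='T' (+6 fires, +2 burnt)
Step 2: cell (3,5)='F' (+9 fires, +6 burnt)
  -> target ignites at step 2
Step 3: cell (3,5)='.' (+8 fires, +9 burnt)
Step 4: cell (3,5)='.' (+6 fires, +8 burnt)
Step 5: cell (3,5)='.' (+2 fires, +6 burnt)
Step 6: cell (3,5)='.' (+0 fires, +2 burnt)
  fire out at step 6

2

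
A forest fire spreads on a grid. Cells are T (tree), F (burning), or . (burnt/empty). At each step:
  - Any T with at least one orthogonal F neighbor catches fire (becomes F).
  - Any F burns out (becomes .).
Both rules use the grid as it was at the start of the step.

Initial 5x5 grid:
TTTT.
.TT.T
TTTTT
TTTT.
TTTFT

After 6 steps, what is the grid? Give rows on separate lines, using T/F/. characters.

Step 1: 3 trees catch fire, 1 burn out
  TTTT.
  .TT.T
  TTTTT
  TTTF.
  TTF.F
Step 2: 3 trees catch fire, 3 burn out
  TTTT.
  .TT.T
  TTTFT
  TTF..
  TF...
Step 3: 4 trees catch fire, 3 burn out
  TTTT.
  .TT.T
  TTF.F
  TF...
  F....
Step 4: 4 trees catch fire, 4 burn out
  TTTT.
  .TF.F
  TF...
  F....
  .....
Step 5: 3 trees catch fire, 4 burn out
  TTFT.
  .F...
  F....
  .....
  .....
Step 6: 2 trees catch fire, 3 burn out
  TF.F.
  .....
  .....
  .....
  .....

TF.F.
.....
.....
.....
.....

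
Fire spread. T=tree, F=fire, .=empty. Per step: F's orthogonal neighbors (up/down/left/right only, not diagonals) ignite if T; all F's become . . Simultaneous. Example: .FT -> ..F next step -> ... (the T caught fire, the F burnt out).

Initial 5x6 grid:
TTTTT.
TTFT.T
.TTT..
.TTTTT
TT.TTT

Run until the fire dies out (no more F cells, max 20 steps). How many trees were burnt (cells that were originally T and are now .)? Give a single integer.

Answer: 21

Derivation:
Step 1: +4 fires, +1 burnt (F count now 4)
Step 2: +6 fires, +4 burnt (F count now 6)
Step 3: +4 fires, +6 burnt (F count now 4)
Step 4: +3 fires, +4 burnt (F count now 3)
Step 5: +3 fires, +3 burnt (F count now 3)
Step 6: +1 fires, +3 burnt (F count now 1)
Step 7: +0 fires, +1 burnt (F count now 0)
Fire out after step 7
Initially T: 22, now '.': 29
Total burnt (originally-T cells now '.'): 21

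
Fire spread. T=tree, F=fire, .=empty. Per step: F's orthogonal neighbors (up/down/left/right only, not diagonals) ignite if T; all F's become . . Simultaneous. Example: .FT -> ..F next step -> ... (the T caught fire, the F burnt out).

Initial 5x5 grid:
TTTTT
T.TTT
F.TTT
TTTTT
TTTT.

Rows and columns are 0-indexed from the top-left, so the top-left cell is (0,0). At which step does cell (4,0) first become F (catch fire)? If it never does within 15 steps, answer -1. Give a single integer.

Step 1: cell (4,0)='T' (+2 fires, +1 burnt)
Step 2: cell (4,0)='F' (+3 fires, +2 burnt)
  -> target ignites at step 2
Step 3: cell (4,0)='.' (+3 fires, +3 burnt)
Step 4: cell (4,0)='.' (+4 fires, +3 burnt)
Step 5: cell (4,0)='.' (+5 fires, +4 burnt)
Step 6: cell (4,0)='.' (+3 fires, +5 burnt)
Step 7: cell (4,0)='.' (+1 fires, +3 burnt)
Step 8: cell (4,0)='.' (+0 fires, +1 burnt)
  fire out at step 8

2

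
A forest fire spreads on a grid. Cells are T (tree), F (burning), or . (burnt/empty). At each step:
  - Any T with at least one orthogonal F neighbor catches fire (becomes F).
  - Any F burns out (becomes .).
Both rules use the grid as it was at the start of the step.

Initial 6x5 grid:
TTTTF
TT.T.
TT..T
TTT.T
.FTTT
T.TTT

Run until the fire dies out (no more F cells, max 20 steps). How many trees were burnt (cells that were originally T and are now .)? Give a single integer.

Step 1: +3 fires, +2 burnt (F count now 3)
Step 2: +7 fires, +3 burnt (F count now 7)
Step 3: +5 fires, +7 burnt (F count now 5)
Step 4: +4 fires, +5 burnt (F count now 4)
Step 5: +1 fires, +4 burnt (F count now 1)
Step 6: +0 fires, +1 burnt (F count now 0)
Fire out after step 6
Initially T: 21, now '.': 29
Total burnt (originally-T cells now '.'): 20

Answer: 20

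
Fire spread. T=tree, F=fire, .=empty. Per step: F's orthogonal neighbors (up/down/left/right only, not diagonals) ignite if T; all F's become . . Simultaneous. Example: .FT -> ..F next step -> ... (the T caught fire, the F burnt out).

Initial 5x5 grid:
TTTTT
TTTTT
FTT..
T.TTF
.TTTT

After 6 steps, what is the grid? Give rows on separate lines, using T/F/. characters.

Step 1: 5 trees catch fire, 2 burn out
  TTTTT
  FTTTT
  .FT..
  F.TF.
  .TTTF
Step 2: 5 trees catch fire, 5 burn out
  FTTTT
  .FTTT
  ..F..
  ..F..
  .TTF.
Step 3: 3 trees catch fire, 5 burn out
  .FTTT
  ..FTT
  .....
  .....
  .TF..
Step 4: 3 trees catch fire, 3 burn out
  ..FTT
  ...FT
  .....
  .....
  .F...
Step 5: 2 trees catch fire, 3 burn out
  ...FT
  ....F
  .....
  .....
  .....
Step 6: 1 trees catch fire, 2 burn out
  ....F
  .....
  .....
  .....
  .....

....F
.....
.....
.....
.....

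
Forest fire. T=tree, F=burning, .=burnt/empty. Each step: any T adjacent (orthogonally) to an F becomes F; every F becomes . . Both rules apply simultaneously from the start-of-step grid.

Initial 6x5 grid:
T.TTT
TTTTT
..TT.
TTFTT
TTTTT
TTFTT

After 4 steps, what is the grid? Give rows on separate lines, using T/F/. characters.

Step 1: 6 trees catch fire, 2 burn out
  T.TTT
  TTTTT
  ..FT.
  TF.FT
  TTFTT
  TF.FT
Step 2: 8 trees catch fire, 6 burn out
  T.TTT
  TTFTT
  ...F.
  F...F
  TF.FT
  F...F
Step 3: 5 trees catch fire, 8 burn out
  T.FTT
  TF.FT
  .....
  .....
  F...F
  .....
Step 4: 3 trees catch fire, 5 burn out
  T..FT
  F...F
  .....
  .....
  .....
  .....

T..FT
F...F
.....
.....
.....
.....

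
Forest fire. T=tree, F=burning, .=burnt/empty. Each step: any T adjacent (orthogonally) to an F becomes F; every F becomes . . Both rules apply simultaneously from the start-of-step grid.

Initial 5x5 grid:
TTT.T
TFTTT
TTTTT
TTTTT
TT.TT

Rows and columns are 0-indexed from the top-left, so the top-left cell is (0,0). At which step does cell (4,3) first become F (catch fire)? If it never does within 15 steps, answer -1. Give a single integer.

Step 1: cell (4,3)='T' (+4 fires, +1 burnt)
Step 2: cell (4,3)='T' (+6 fires, +4 burnt)
Step 3: cell (4,3)='T' (+5 fires, +6 burnt)
Step 4: cell (4,3)='T' (+4 fires, +5 burnt)
Step 5: cell (4,3)='F' (+2 fires, +4 burnt)
  -> target ignites at step 5
Step 6: cell (4,3)='.' (+1 fires, +2 burnt)
Step 7: cell (4,3)='.' (+0 fires, +1 burnt)
  fire out at step 7

5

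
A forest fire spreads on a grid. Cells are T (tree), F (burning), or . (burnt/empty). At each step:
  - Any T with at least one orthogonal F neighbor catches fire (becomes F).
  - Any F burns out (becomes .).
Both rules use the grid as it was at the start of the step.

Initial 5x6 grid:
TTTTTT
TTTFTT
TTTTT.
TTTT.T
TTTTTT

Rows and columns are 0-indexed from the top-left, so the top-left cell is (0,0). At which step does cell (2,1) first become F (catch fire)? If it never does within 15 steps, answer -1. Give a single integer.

Step 1: cell (2,1)='T' (+4 fires, +1 burnt)
Step 2: cell (2,1)='T' (+7 fires, +4 burnt)
Step 3: cell (2,1)='F' (+6 fires, +7 burnt)
  -> target ignites at step 3
Step 4: cell (2,1)='.' (+5 fires, +6 burnt)
Step 5: cell (2,1)='.' (+3 fires, +5 burnt)
Step 6: cell (2,1)='.' (+2 fires, +3 burnt)
Step 7: cell (2,1)='.' (+0 fires, +2 burnt)
  fire out at step 7

3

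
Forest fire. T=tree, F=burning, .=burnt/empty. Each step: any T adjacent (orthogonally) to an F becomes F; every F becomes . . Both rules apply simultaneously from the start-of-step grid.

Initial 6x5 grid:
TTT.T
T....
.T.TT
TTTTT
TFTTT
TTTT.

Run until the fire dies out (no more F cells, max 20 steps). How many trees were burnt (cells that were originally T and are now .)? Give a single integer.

Answer: 16

Derivation:
Step 1: +4 fires, +1 burnt (F count now 4)
Step 2: +6 fires, +4 burnt (F count now 6)
Step 3: +3 fires, +6 burnt (F count now 3)
Step 4: +2 fires, +3 burnt (F count now 2)
Step 5: +1 fires, +2 burnt (F count now 1)
Step 6: +0 fires, +1 burnt (F count now 0)
Fire out after step 6
Initially T: 21, now '.': 25
Total burnt (originally-T cells now '.'): 16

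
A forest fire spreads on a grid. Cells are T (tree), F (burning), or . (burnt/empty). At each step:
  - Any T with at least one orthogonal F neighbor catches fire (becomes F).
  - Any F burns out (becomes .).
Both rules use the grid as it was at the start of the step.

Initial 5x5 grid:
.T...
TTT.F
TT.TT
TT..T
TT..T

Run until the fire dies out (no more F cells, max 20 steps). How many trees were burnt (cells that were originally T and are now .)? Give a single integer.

Answer: 4

Derivation:
Step 1: +1 fires, +1 burnt (F count now 1)
Step 2: +2 fires, +1 burnt (F count now 2)
Step 3: +1 fires, +2 burnt (F count now 1)
Step 4: +0 fires, +1 burnt (F count now 0)
Fire out after step 4
Initially T: 14, now '.': 15
Total burnt (originally-T cells now '.'): 4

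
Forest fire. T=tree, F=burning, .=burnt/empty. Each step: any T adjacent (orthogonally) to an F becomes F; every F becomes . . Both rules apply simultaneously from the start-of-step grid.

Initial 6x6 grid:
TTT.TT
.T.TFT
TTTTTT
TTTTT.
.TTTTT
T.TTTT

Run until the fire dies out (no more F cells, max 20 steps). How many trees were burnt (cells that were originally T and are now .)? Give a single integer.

Step 1: +4 fires, +1 burnt (F count now 4)
Step 2: +4 fires, +4 burnt (F count now 4)
Step 3: +3 fires, +4 burnt (F count now 3)
Step 4: +5 fires, +3 burnt (F count now 5)
Step 5: +6 fires, +5 burnt (F count now 6)
Step 6: +4 fires, +6 burnt (F count now 4)
Step 7: +2 fires, +4 burnt (F count now 2)
Step 8: +0 fires, +2 burnt (F count now 0)
Fire out after step 8
Initially T: 29, now '.': 35
Total burnt (originally-T cells now '.'): 28

Answer: 28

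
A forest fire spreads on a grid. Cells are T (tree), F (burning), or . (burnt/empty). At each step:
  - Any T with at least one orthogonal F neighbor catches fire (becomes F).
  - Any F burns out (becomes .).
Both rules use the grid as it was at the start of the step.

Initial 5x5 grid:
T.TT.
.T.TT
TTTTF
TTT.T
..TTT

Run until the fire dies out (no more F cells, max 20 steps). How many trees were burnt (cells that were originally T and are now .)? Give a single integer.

Step 1: +3 fires, +1 burnt (F count now 3)
Step 2: +3 fires, +3 burnt (F count now 3)
Step 3: +4 fires, +3 burnt (F count now 4)
Step 4: +5 fires, +4 burnt (F count now 5)
Step 5: +1 fires, +5 burnt (F count now 1)
Step 6: +0 fires, +1 burnt (F count now 0)
Fire out after step 6
Initially T: 17, now '.': 24
Total burnt (originally-T cells now '.'): 16

Answer: 16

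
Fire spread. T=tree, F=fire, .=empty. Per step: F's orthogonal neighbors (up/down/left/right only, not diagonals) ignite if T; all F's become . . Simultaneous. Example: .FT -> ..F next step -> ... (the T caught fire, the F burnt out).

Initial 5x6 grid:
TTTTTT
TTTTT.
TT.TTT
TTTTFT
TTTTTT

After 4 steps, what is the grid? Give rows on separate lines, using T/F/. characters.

Step 1: 4 trees catch fire, 1 burn out
  TTTTTT
  TTTTT.
  TT.TFT
  TTTF.F
  TTTTFT
Step 2: 6 trees catch fire, 4 burn out
  TTTTTT
  TTTTF.
  TT.F.F
  TTF...
  TTTF.F
Step 3: 4 trees catch fire, 6 burn out
  TTTTFT
  TTTF..
  TT....
  TF....
  TTF...
Step 4: 6 trees catch fire, 4 burn out
  TTTF.F
  TTF...
  TF....
  F.....
  TF....

TTTF.F
TTF...
TF....
F.....
TF....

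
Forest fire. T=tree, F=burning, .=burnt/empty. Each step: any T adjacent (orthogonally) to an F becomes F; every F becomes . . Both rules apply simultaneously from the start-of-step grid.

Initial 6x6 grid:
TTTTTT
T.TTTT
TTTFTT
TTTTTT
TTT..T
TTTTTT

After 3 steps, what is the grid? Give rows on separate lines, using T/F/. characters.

Step 1: 4 trees catch fire, 1 burn out
  TTTTTT
  T.TFTT
  TTF.FT
  TTTFTT
  TTT..T
  TTTTTT
Step 2: 7 trees catch fire, 4 burn out
  TTTFTT
  T.F.FT
  TF...F
  TTF.FT
  TTT..T
  TTTTTT
Step 3: 7 trees catch fire, 7 burn out
  TTF.FT
  T....F
  F.....
  TF...F
  TTF..T
  TTTTTT

TTF.FT
T....F
F.....
TF...F
TTF..T
TTTTTT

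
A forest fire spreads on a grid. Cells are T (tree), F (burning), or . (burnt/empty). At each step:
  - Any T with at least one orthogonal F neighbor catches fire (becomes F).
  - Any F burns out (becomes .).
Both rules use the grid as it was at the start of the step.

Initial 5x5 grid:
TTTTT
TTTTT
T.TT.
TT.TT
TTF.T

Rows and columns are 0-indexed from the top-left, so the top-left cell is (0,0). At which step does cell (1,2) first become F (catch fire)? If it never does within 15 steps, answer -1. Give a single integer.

Step 1: cell (1,2)='T' (+1 fires, +1 burnt)
Step 2: cell (1,2)='T' (+2 fires, +1 burnt)
Step 3: cell (1,2)='T' (+1 fires, +2 burnt)
Step 4: cell (1,2)='T' (+1 fires, +1 burnt)
Step 5: cell (1,2)='T' (+1 fires, +1 burnt)
Step 6: cell (1,2)='T' (+2 fires, +1 burnt)
Step 7: cell (1,2)='F' (+2 fires, +2 burnt)
  -> target ignites at step 7
Step 8: cell (1,2)='.' (+3 fires, +2 burnt)
Step 9: cell (1,2)='.' (+3 fires, +3 burnt)
Step 10: cell (1,2)='.' (+2 fires, +3 burnt)
Step 11: cell (1,2)='.' (+1 fires, +2 burnt)
Step 12: cell (1,2)='.' (+1 fires, +1 burnt)
Step 13: cell (1,2)='.' (+0 fires, +1 burnt)
  fire out at step 13

7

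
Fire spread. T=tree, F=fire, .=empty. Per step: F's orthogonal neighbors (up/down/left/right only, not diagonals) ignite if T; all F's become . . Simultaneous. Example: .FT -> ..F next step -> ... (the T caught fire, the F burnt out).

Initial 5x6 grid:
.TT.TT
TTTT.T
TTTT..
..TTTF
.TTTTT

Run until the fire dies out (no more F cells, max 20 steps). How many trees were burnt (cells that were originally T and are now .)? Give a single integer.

Answer: 18

Derivation:
Step 1: +2 fires, +1 burnt (F count now 2)
Step 2: +2 fires, +2 burnt (F count now 2)
Step 3: +3 fires, +2 burnt (F count now 3)
Step 4: +3 fires, +3 burnt (F count now 3)
Step 5: +3 fires, +3 burnt (F count now 3)
Step 6: +3 fires, +3 burnt (F count now 3)
Step 7: +2 fires, +3 burnt (F count now 2)
Step 8: +0 fires, +2 burnt (F count now 0)
Fire out after step 8
Initially T: 21, now '.': 27
Total burnt (originally-T cells now '.'): 18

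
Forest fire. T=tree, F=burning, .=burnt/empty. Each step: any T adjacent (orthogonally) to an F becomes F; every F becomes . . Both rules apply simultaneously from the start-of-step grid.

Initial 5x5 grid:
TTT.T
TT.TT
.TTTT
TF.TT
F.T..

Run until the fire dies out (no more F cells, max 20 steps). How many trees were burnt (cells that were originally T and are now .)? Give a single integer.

Step 1: +2 fires, +2 burnt (F count now 2)
Step 2: +2 fires, +2 burnt (F count now 2)
Step 3: +3 fires, +2 burnt (F count now 3)
Step 4: +5 fires, +3 burnt (F count now 5)
Step 5: +2 fires, +5 burnt (F count now 2)
Step 6: +1 fires, +2 burnt (F count now 1)
Step 7: +0 fires, +1 burnt (F count now 0)
Fire out after step 7
Initially T: 16, now '.': 24
Total burnt (originally-T cells now '.'): 15

Answer: 15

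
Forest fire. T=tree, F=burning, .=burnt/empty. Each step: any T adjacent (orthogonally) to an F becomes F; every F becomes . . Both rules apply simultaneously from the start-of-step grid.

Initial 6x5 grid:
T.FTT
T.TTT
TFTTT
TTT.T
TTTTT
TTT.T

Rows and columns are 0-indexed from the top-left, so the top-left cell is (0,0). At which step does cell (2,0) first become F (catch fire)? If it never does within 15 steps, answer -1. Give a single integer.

Step 1: cell (2,0)='F' (+5 fires, +2 burnt)
  -> target ignites at step 1
Step 2: cell (2,0)='.' (+7 fires, +5 burnt)
Step 3: cell (2,0)='.' (+6 fires, +7 burnt)
Step 4: cell (2,0)='.' (+4 fires, +6 burnt)
Step 5: cell (2,0)='.' (+1 fires, +4 burnt)
Step 6: cell (2,0)='.' (+1 fires, +1 burnt)
Step 7: cell (2,0)='.' (+0 fires, +1 burnt)
  fire out at step 7

1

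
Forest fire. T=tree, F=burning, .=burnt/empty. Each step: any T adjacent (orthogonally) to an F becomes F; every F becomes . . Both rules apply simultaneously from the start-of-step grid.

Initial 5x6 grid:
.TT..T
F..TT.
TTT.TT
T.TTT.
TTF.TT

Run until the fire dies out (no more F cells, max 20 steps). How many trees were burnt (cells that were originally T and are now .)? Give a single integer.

Answer: 15

Derivation:
Step 1: +3 fires, +2 burnt (F count now 3)
Step 2: +5 fires, +3 burnt (F count now 5)
Step 3: +1 fires, +5 burnt (F count now 1)
Step 4: +2 fires, +1 burnt (F count now 2)
Step 5: +3 fires, +2 burnt (F count now 3)
Step 6: +1 fires, +3 burnt (F count now 1)
Step 7: +0 fires, +1 burnt (F count now 0)
Fire out after step 7
Initially T: 18, now '.': 27
Total burnt (originally-T cells now '.'): 15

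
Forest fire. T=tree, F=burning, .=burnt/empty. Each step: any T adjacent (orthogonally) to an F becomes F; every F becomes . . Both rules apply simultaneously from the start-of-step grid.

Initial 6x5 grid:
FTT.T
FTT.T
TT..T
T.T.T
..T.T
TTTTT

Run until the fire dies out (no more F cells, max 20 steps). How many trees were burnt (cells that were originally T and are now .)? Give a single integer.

Step 1: +3 fires, +2 burnt (F count now 3)
Step 2: +4 fires, +3 burnt (F count now 4)
Step 3: +0 fires, +4 burnt (F count now 0)
Fire out after step 3
Initially T: 19, now '.': 18
Total burnt (originally-T cells now '.'): 7

Answer: 7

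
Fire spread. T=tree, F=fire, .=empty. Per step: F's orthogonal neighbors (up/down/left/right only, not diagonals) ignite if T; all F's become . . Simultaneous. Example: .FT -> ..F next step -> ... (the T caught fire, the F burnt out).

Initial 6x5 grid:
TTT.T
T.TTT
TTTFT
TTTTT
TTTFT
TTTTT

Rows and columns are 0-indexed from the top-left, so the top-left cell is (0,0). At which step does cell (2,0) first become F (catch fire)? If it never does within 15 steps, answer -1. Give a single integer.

Step 1: cell (2,0)='T' (+7 fires, +2 burnt)
Step 2: cell (2,0)='T' (+8 fires, +7 burnt)
Step 3: cell (2,0)='F' (+6 fires, +8 burnt)
  -> target ignites at step 3
Step 4: cell (2,0)='.' (+4 fires, +6 burnt)
Step 5: cell (2,0)='.' (+1 fires, +4 burnt)
Step 6: cell (2,0)='.' (+0 fires, +1 burnt)
  fire out at step 6

3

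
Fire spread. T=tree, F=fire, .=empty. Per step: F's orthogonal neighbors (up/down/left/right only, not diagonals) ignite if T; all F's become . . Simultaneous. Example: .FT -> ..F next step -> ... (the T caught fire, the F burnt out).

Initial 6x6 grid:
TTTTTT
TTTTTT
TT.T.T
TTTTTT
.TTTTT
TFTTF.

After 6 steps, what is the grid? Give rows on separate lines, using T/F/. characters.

Step 1: 5 trees catch fire, 2 burn out
  TTTTTT
  TTTTTT
  TT.T.T
  TTTTTT
  .FTTFT
  F.FF..
Step 2: 5 trees catch fire, 5 burn out
  TTTTTT
  TTTTTT
  TT.T.T
  TFTTFT
  ..FF.F
  ......
Step 3: 5 trees catch fire, 5 burn out
  TTTTTT
  TTTTTT
  TF.T.T
  F.FF.F
  ......
  ......
Step 4: 4 trees catch fire, 5 burn out
  TTTTTT
  TFTTTT
  F..F.F
  ......
  ......
  ......
Step 5: 5 trees catch fire, 4 burn out
  TFTTTT
  F.FFTF
  ......
  ......
  ......
  ......
Step 6: 5 trees catch fire, 5 burn out
  F.FFTF
  ....F.
  ......
  ......
  ......
  ......

F.FFTF
....F.
......
......
......
......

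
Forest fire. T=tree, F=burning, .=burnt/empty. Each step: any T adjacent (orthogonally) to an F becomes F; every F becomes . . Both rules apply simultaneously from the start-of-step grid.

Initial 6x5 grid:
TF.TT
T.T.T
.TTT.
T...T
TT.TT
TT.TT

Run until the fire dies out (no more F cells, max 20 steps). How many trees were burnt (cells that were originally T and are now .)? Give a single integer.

Answer: 2

Derivation:
Step 1: +1 fires, +1 burnt (F count now 1)
Step 2: +1 fires, +1 burnt (F count now 1)
Step 3: +0 fires, +1 burnt (F count now 0)
Fire out after step 3
Initially T: 19, now '.': 13
Total burnt (originally-T cells now '.'): 2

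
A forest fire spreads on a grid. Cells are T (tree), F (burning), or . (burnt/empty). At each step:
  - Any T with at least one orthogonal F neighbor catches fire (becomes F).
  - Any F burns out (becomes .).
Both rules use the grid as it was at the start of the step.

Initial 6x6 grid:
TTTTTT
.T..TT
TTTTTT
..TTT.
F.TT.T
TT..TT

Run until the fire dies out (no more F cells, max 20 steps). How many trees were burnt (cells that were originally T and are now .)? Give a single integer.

Answer: 2

Derivation:
Step 1: +1 fires, +1 burnt (F count now 1)
Step 2: +1 fires, +1 burnt (F count now 1)
Step 3: +0 fires, +1 burnt (F count now 0)
Fire out after step 3
Initially T: 25, now '.': 13
Total burnt (originally-T cells now '.'): 2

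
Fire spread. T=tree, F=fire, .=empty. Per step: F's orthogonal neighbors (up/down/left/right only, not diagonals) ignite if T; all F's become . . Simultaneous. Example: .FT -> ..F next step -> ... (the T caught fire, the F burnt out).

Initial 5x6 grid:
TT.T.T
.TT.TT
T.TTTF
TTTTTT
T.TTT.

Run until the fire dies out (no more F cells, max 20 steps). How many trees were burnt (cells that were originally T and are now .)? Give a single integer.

Answer: 21

Derivation:
Step 1: +3 fires, +1 burnt (F count now 3)
Step 2: +4 fires, +3 burnt (F count now 4)
Step 3: +3 fires, +4 burnt (F count now 3)
Step 4: +3 fires, +3 burnt (F count now 3)
Step 5: +3 fires, +3 burnt (F count now 3)
Step 6: +2 fires, +3 burnt (F count now 2)
Step 7: +3 fires, +2 burnt (F count now 3)
Step 8: +0 fires, +3 burnt (F count now 0)
Fire out after step 8
Initially T: 22, now '.': 29
Total burnt (originally-T cells now '.'): 21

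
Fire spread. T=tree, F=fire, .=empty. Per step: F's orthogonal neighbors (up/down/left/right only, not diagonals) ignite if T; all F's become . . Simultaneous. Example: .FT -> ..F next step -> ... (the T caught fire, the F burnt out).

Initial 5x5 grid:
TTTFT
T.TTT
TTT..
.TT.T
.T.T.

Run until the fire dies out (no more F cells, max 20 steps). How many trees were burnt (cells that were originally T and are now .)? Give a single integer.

Answer: 14

Derivation:
Step 1: +3 fires, +1 burnt (F count now 3)
Step 2: +3 fires, +3 burnt (F count now 3)
Step 3: +2 fires, +3 burnt (F count now 2)
Step 4: +3 fires, +2 burnt (F count now 3)
Step 5: +2 fires, +3 burnt (F count now 2)
Step 6: +1 fires, +2 burnt (F count now 1)
Step 7: +0 fires, +1 burnt (F count now 0)
Fire out after step 7
Initially T: 16, now '.': 23
Total burnt (originally-T cells now '.'): 14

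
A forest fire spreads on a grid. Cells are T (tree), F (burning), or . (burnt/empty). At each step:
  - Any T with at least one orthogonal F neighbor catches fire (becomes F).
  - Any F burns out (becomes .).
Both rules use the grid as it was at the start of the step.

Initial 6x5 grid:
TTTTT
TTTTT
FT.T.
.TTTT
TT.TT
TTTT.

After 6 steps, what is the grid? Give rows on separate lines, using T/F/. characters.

Step 1: 2 trees catch fire, 1 burn out
  TTTTT
  FTTTT
  .F.T.
  .TTTT
  TT.TT
  TTTT.
Step 2: 3 trees catch fire, 2 burn out
  FTTTT
  .FTTT
  ...T.
  .FTTT
  TT.TT
  TTTT.
Step 3: 4 trees catch fire, 3 burn out
  .FTTT
  ..FTT
  ...T.
  ..FTT
  TF.TT
  TTTT.
Step 4: 5 trees catch fire, 4 burn out
  ..FTT
  ...FT
  ...T.
  ...FT
  F..TT
  TFTT.
Step 5: 7 trees catch fire, 5 burn out
  ...FT
  ....F
  ...F.
  ....F
  ...FT
  F.FT.
Step 6: 3 trees catch fire, 7 burn out
  ....F
  .....
  .....
  .....
  ....F
  ...F.

....F
.....
.....
.....
....F
...F.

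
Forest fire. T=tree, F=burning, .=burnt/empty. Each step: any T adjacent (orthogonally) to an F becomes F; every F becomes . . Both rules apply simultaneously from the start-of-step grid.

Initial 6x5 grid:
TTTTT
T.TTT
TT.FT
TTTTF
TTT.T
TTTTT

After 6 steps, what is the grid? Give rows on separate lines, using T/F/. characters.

Step 1: 4 trees catch fire, 2 burn out
  TTTTT
  T.TFT
  TT..F
  TTTF.
  TTT.F
  TTTTT
Step 2: 5 trees catch fire, 4 burn out
  TTTFT
  T.F.F
  TT...
  TTF..
  TTT..
  TTTTF
Step 3: 5 trees catch fire, 5 burn out
  TTF.F
  T....
  TT...
  TF...
  TTF..
  TTTF.
Step 4: 5 trees catch fire, 5 burn out
  TF...
  T....
  TF...
  F....
  TF...
  TTF..
Step 5: 4 trees catch fire, 5 burn out
  F....
  T....
  F....
  .....
  F....
  TF...
Step 6: 2 trees catch fire, 4 burn out
  .....
  F....
  .....
  .....
  .....
  F....

.....
F....
.....
.....
.....
F....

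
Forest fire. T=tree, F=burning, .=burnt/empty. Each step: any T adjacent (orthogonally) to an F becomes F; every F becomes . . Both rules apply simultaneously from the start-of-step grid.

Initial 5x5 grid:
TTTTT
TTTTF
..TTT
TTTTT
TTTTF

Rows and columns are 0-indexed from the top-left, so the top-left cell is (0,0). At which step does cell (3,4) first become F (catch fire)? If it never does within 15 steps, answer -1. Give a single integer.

Step 1: cell (3,4)='F' (+5 fires, +2 burnt)
  -> target ignites at step 1
Step 2: cell (3,4)='.' (+5 fires, +5 burnt)
Step 3: cell (3,4)='.' (+5 fires, +5 burnt)
Step 4: cell (3,4)='.' (+4 fires, +5 burnt)
Step 5: cell (3,4)='.' (+2 fires, +4 burnt)
Step 6: cell (3,4)='.' (+0 fires, +2 burnt)
  fire out at step 6

1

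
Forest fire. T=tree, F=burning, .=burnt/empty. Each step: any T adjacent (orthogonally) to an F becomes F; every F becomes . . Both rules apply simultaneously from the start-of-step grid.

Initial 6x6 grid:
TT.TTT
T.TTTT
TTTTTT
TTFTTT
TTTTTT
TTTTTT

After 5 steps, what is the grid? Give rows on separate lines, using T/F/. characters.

Step 1: 4 trees catch fire, 1 burn out
  TT.TTT
  T.TTTT
  TTFTTT
  TF.FTT
  TTFTTT
  TTTTTT
Step 2: 8 trees catch fire, 4 burn out
  TT.TTT
  T.FTTT
  TF.FTT
  F...FT
  TF.FTT
  TTFTTT
Step 3: 8 trees catch fire, 8 burn out
  TT.TTT
  T..FTT
  F...FT
  .....F
  F...FT
  TF.FTT
Step 4: 7 trees catch fire, 8 burn out
  TT.FTT
  F...FT
  .....F
  ......
  .....F
  F...FT
Step 5: 4 trees catch fire, 7 burn out
  FT..FT
  .....F
  ......
  ......
  ......
  .....F

FT..FT
.....F
......
......
......
.....F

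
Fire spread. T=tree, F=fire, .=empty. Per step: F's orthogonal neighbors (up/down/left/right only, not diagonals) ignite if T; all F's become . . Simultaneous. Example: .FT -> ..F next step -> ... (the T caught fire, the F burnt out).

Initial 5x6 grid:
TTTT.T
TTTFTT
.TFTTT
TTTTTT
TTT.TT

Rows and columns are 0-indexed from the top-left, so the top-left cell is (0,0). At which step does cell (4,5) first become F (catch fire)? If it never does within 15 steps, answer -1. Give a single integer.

Step 1: cell (4,5)='T' (+6 fires, +2 burnt)
Step 2: cell (4,5)='T' (+7 fires, +6 burnt)
Step 3: cell (4,5)='T' (+7 fires, +7 burnt)
Step 4: cell (4,5)='T' (+4 fires, +7 burnt)
Step 5: cell (4,5)='F' (+1 fires, +4 burnt)
  -> target ignites at step 5
Step 6: cell (4,5)='.' (+0 fires, +1 burnt)
  fire out at step 6

5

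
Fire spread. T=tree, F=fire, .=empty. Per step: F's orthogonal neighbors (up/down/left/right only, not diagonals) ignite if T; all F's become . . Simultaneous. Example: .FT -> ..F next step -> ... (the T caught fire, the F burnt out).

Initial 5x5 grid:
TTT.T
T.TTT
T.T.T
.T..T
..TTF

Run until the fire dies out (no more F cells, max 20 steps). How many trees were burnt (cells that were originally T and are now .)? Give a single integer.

Answer: 14

Derivation:
Step 1: +2 fires, +1 burnt (F count now 2)
Step 2: +2 fires, +2 burnt (F count now 2)
Step 3: +1 fires, +2 burnt (F count now 1)
Step 4: +2 fires, +1 burnt (F count now 2)
Step 5: +1 fires, +2 burnt (F count now 1)
Step 6: +2 fires, +1 burnt (F count now 2)
Step 7: +1 fires, +2 burnt (F count now 1)
Step 8: +1 fires, +1 burnt (F count now 1)
Step 9: +1 fires, +1 burnt (F count now 1)
Step 10: +1 fires, +1 burnt (F count now 1)
Step 11: +0 fires, +1 burnt (F count now 0)
Fire out after step 11
Initially T: 15, now '.': 24
Total burnt (originally-T cells now '.'): 14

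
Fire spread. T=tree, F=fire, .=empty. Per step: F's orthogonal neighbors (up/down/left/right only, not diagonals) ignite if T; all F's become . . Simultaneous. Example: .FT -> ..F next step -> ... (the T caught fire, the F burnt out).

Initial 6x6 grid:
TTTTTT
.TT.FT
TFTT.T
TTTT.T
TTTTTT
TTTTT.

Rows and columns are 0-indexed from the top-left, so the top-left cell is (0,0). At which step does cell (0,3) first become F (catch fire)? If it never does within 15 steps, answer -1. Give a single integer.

Step 1: cell (0,3)='T' (+6 fires, +2 burnt)
Step 2: cell (0,3)='F' (+9 fires, +6 burnt)
  -> target ignites at step 2
Step 3: cell (0,3)='.' (+7 fires, +9 burnt)
Step 4: cell (0,3)='.' (+4 fires, +7 burnt)
Step 5: cell (0,3)='.' (+2 fires, +4 burnt)
Step 6: cell (0,3)='.' (+1 fires, +2 burnt)
Step 7: cell (0,3)='.' (+0 fires, +1 burnt)
  fire out at step 7

2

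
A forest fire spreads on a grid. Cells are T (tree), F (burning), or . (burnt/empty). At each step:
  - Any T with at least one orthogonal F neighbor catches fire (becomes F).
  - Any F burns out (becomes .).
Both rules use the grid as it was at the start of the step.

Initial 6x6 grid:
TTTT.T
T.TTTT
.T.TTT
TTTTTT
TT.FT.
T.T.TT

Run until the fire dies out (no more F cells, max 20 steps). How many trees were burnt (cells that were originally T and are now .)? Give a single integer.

Answer: 26

Derivation:
Step 1: +2 fires, +1 burnt (F count now 2)
Step 2: +4 fires, +2 burnt (F count now 4)
Step 3: +5 fires, +4 burnt (F count now 5)
Step 4: +7 fires, +5 burnt (F count now 7)
Step 5: +3 fires, +7 burnt (F count now 3)
Step 6: +3 fires, +3 burnt (F count now 3)
Step 7: +1 fires, +3 burnt (F count now 1)
Step 8: +1 fires, +1 burnt (F count now 1)
Step 9: +0 fires, +1 burnt (F count now 0)
Fire out after step 9
Initially T: 27, now '.': 35
Total burnt (originally-T cells now '.'): 26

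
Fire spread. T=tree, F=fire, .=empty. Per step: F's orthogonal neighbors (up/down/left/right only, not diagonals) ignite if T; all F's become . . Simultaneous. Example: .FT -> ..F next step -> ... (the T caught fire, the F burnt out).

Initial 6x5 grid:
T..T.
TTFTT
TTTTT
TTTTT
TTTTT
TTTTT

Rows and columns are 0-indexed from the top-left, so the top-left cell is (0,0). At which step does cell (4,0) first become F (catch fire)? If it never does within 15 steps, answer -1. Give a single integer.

Step 1: cell (4,0)='T' (+3 fires, +1 burnt)
Step 2: cell (4,0)='T' (+6 fires, +3 burnt)
Step 3: cell (4,0)='T' (+6 fires, +6 burnt)
Step 4: cell (4,0)='T' (+5 fires, +6 burnt)
Step 5: cell (4,0)='F' (+4 fires, +5 burnt)
  -> target ignites at step 5
Step 6: cell (4,0)='.' (+2 fires, +4 burnt)
Step 7: cell (4,0)='.' (+0 fires, +2 burnt)
  fire out at step 7

5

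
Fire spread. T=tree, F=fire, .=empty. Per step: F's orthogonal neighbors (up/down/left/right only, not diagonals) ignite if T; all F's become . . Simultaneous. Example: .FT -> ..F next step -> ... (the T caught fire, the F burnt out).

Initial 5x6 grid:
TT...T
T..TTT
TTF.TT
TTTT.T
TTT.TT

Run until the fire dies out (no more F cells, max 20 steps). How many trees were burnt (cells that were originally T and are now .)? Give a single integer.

Answer: 12

Derivation:
Step 1: +2 fires, +1 burnt (F count now 2)
Step 2: +4 fires, +2 burnt (F count now 4)
Step 3: +3 fires, +4 burnt (F count now 3)
Step 4: +2 fires, +3 burnt (F count now 2)
Step 5: +1 fires, +2 burnt (F count now 1)
Step 6: +0 fires, +1 burnt (F count now 0)
Fire out after step 6
Initially T: 21, now '.': 21
Total burnt (originally-T cells now '.'): 12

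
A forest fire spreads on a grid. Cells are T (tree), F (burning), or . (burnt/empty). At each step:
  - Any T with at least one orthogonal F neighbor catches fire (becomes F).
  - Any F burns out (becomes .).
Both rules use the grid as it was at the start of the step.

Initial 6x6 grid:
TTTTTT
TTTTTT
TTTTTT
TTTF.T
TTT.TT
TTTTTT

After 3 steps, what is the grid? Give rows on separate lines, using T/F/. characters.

Step 1: 2 trees catch fire, 1 burn out
  TTTTTT
  TTTTTT
  TTTFTT
  TTF..T
  TTT.TT
  TTTTTT
Step 2: 5 trees catch fire, 2 burn out
  TTTTTT
  TTTFTT
  TTF.FT
  TF...T
  TTF.TT
  TTTTTT
Step 3: 8 trees catch fire, 5 burn out
  TTTFTT
  TTF.FT
  TF...F
  F....T
  TF..TT
  TTFTTT

TTTFTT
TTF.FT
TF...F
F....T
TF..TT
TTFTTT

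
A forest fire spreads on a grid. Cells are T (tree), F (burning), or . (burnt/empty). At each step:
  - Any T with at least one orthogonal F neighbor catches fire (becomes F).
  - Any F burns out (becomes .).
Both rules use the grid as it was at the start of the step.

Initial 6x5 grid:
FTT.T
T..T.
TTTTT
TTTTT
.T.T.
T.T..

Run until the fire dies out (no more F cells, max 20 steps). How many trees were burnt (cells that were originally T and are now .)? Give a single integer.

Answer: 16

Derivation:
Step 1: +2 fires, +1 burnt (F count now 2)
Step 2: +2 fires, +2 burnt (F count now 2)
Step 3: +2 fires, +2 burnt (F count now 2)
Step 4: +2 fires, +2 burnt (F count now 2)
Step 5: +3 fires, +2 burnt (F count now 3)
Step 6: +3 fires, +3 burnt (F count now 3)
Step 7: +2 fires, +3 burnt (F count now 2)
Step 8: +0 fires, +2 burnt (F count now 0)
Fire out after step 8
Initially T: 19, now '.': 27
Total burnt (originally-T cells now '.'): 16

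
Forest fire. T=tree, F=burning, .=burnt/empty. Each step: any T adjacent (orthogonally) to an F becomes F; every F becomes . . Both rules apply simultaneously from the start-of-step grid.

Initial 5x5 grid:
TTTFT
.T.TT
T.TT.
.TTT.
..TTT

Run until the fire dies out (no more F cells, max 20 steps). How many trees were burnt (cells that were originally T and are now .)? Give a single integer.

Answer: 15

Derivation:
Step 1: +3 fires, +1 burnt (F count now 3)
Step 2: +3 fires, +3 burnt (F count now 3)
Step 3: +4 fires, +3 burnt (F count now 4)
Step 4: +2 fires, +4 burnt (F count now 2)
Step 5: +3 fires, +2 burnt (F count now 3)
Step 6: +0 fires, +3 burnt (F count now 0)
Fire out after step 6
Initially T: 16, now '.': 24
Total burnt (originally-T cells now '.'): 15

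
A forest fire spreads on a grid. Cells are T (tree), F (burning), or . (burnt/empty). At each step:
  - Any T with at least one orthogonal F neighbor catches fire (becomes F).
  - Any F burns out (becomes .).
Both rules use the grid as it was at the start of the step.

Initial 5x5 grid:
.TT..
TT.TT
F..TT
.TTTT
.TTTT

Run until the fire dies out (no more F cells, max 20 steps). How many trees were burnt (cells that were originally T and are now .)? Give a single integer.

Answer: 4

Derivation:
Step 1: +1 fires, +1 burnt (F count now 1)
Step 2: +1 fires, +1 burnt (F count now 1)
Step 3: +1 fires, +1 burnt (F count now 1)
Step 4: +1 fires, +1 burnt (F count now 1)
Step 5: +0 fires, +1 burnt (F count now 0)
Fire out after step 5
Initially T: 16, now '.': 13
Total burnt (originally-T cells now '.'): 4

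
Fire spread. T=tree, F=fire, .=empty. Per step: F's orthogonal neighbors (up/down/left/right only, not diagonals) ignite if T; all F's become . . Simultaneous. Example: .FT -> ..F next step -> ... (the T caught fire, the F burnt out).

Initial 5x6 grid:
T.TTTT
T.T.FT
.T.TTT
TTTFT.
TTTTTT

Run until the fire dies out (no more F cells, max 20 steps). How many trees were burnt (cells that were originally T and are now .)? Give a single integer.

Answer: 20

Derivation:
Step 1: +7 fires, +2 burnt (F count now 7)
Step 2: +6 fires, +7 burnt (F count now 6)
Step 3: +5 fires, +6 burnt (F count now 5)
Step 4: +2 fires, +5 burnt (F count now 2)
Step 5: +0 fires, +2 burnt (F count now 0)
Fire out after step 5
Initially T: 22, now '.': 28
Total burnt (originally-T cells now '.'): 20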